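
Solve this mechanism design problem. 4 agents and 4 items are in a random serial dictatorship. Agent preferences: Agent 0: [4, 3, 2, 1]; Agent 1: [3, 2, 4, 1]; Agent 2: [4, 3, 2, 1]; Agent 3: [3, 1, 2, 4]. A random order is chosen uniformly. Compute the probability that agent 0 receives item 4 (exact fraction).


Step 1: Agent 0 wants item 4
Step 2: There are 24 possible orderings of agents
Step 3: In 12 orderings, agent 0 gets item 4
Step 4: Probability = 12/24 = 1/2

1/2


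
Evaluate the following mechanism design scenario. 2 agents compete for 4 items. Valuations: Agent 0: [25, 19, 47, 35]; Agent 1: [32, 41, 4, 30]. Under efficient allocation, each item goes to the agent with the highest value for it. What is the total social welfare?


Step 1: For each item, find the maximum value among all agents.
Step 2: Item 0 -> Agent 1 (value 32)
Step 3: Item 1 -> Agent 1 (value 41)
Step 4: Item 2 -> Agent 0 (value 47)
Step 5: Item 3 -> Agent 0 (value 35)
Step 6: Total welfare = 32 + 41 + 47 + 35 = 155

155


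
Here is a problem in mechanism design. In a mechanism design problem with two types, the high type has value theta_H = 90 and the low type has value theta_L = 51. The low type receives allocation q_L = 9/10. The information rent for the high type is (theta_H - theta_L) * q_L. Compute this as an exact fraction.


Step 1: theta_H - theta_L = 90 - 51 = 39
Step 2: Information rent = (theta_H - theta_L) * q_L
Step 3: = 39 * 9/10
Step 4: = 351/10

351/10


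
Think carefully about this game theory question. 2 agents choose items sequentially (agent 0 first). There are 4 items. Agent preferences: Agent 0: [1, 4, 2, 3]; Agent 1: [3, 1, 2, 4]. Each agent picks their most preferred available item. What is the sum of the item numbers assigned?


Step 1: Agent 0 picks item 1
Step 2: Agent 1 picks item 3
Step 3: Sum = 1 + 3 = 4

4


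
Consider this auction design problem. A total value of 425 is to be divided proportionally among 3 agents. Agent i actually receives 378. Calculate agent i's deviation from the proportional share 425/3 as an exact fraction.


Step 1: Proportional share = 425/3
Step 2: Agent's actual allocation = 378
Step 3: Excess = 378 - 425/3 = 709/3

709/3


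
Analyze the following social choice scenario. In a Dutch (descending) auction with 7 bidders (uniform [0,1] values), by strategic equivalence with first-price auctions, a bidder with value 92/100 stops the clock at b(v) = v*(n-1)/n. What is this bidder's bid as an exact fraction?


Step 1: Dutch auctions are strategically equivalent to first-price auctions
Step 2: The equilibrium bid is b(v) = v*(n-1)/n
Step 3: b = 23/25 * 6/7
Step 4: b = 138/175

138/175


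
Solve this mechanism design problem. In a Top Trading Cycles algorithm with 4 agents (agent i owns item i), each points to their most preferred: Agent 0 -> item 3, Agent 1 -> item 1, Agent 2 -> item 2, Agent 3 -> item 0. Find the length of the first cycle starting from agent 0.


Step 1: Trace the pointer graph from agent 0: 0 -> 3 -> 0
Step 2: A cycle is detected when we revisit agent 0
Step 3: The cycle is: 0 -> 3 -> 0
Step 4: Cycle length = 2

2


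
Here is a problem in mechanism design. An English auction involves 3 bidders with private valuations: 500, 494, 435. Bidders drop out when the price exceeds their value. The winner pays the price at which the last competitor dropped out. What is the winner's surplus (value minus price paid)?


Step 1: Identify the highest value: 500
Step 2: Identify the second-highest value: 494
Step 3: The final price = second-highest value = 494
Step 4: Surplus = 500 - 494 = 6

6


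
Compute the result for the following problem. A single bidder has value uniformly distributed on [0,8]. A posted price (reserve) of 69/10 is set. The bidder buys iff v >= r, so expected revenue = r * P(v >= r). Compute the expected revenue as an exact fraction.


Step 1: Posted price r = 69/10, value support [0,8]
Step 2: P(v >= r) = (8 - 69/10)/8 = 11/80
Step 3: Expected revenue = r * P(v >= r) = 69/10 * 11/80
Step 4: Revenue = 759/800

759/800


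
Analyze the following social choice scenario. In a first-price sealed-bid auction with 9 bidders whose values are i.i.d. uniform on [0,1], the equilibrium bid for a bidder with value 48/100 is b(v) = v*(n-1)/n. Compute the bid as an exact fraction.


Step 1: The symmetric BNE bidding function is b(v) = v * (n-1) / n
Step 2: Substitute v = 12/25 and n = 9
Step 3: b = 12/25 * 8/9
Step 4: b = 32/75

32/75


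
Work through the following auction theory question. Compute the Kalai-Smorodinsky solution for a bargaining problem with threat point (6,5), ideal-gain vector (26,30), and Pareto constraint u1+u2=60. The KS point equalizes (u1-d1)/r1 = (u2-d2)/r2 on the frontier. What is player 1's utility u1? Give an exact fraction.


Step 1: At the KS point, (u1-d1)/r1 = (u2-d2)/r2 = t and u1+u2 = 60
Step 2: u1 = d1 + r1*t and u2 = d2 + r2*t, so (d1 + r1*t) + (d2 + r2*t) = 60
Step 3: t = (60 - 6 - 5)/(26 + 30) = 49/56 = 7/8
Step 4: u1 = d1 + r1*t = 6 + 26 * 7/8 = 115/4
Step 5: (Check: u2 = d2 + r2*t = 125/4; u1+u2 = 115/4 + 125/4 = 60, on the frontier.)

115/4


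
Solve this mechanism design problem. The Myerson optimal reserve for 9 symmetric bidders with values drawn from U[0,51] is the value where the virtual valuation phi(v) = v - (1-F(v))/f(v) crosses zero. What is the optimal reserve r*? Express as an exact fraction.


Step 1: For U[0,51], F(v) = v/51 and f(v) = 1/51
Step 2: phi(v) = v - (1 - v/51)/(1/51) = v - (51 - v) = 2v - 51
Step 3: Set phi(r*) = 0: 2r* - 51 = 0
Step 4: r* = 51/2 (the number of bidders n = 9 does not enter)

51/2


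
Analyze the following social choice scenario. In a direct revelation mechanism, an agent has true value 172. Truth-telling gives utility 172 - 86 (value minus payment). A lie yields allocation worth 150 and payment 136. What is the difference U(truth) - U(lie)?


Step 1: U(truth) = value - payment = 172 - 86 = 86
Step 2: U(lie) = allocation - payment = 150 - 136 = 14
Step 3: IC gap = 86 - 14 = 72

72


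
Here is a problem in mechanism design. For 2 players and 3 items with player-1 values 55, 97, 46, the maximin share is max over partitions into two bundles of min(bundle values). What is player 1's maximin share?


Step 1: Item values = 55, 97, 46
Step 2: Enumerate all 2-bundle partitions and take the smaller bundle:
  Partition 1: {55} vs {97,46} -> bundles 55, 143; min = 55
  Partition 2: {97} vs {55,46} -> bundles 97, 101; min = 97
  Partition 3: {46} vs {55,97} -> bundles 46, 152; min = 46
Step 3: MMS = max(55, 97, 46) = 97

97


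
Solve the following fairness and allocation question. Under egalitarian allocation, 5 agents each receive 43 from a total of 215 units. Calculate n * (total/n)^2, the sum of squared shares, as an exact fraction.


Step 1: Each agent's share = 215/5 = 43
Step 2: Square of each share = (43)^2 = 1849
Step 3: Sum of squares = 5 * 1849 = 9245

9245


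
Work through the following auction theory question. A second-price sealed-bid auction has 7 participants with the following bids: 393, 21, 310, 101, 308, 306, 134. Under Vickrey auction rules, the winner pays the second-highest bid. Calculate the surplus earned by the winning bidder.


Step 1: Sort bids in descending order: 393, 310, 308, 306, 134, 101, 21
Step 2: The winning bid is the highest: 393
Step 3: The payment equals the second-highest bid: 310
Step 4: Surplus = winner's bid - payment = 393 - 310 = 83

83


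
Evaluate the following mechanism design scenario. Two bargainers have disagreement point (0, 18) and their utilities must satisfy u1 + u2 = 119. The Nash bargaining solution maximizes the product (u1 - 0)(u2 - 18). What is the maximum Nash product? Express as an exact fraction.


Step 1: The Nash solution splits surplus symmetrically above the disagreement point
Step 2: u1 = (total + d1 - d2)/2 = (119 + 0 - 18)/2 = 101/2
Step 3: u2 = (total - d1 + d2)/2 = (119 - 0 + 18)/2 = 137/2
Step 4: Nash product = (101/2 - 0) * (137/2 - 18)
Step 5: = 101/2 * 101/2 = 10201/4

10201/4


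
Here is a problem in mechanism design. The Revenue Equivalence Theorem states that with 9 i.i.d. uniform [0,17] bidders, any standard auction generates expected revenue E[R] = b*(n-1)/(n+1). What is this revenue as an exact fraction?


Step 1: By Revenue Equivalence, expected revenue = b*(n-1)/(n+1)
Step 2: Substituting n = 9, b = 17
Step 3: Revenue = 17*(9-1)/(9+1) = 17*8/10
Step 4: Revenue = 136/10 = 68/5

68/5


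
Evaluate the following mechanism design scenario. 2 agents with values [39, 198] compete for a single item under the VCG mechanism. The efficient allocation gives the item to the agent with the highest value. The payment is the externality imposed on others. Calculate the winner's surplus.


Step 1: The winner is the agent with the highest value: agent 1 with value 198
Step 2: Values of other agents: [39]
Step 3: VCG payment = max of others' values = 39
Step 4: Surplus = 198 - 39 = 159

159


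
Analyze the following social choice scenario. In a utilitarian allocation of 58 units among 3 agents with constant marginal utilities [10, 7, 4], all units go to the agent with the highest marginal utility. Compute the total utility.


Step 1: The marginal utilities are [10, 7, 4]
Step 2: The highest marginal utility is 10
Step 3: All 58 units go to that agent
Step 4: Total utility = 10 * 58 = 580

580


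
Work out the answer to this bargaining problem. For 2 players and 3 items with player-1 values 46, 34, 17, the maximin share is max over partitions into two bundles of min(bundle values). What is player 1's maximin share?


Step 1: Item values = 46, 34, 17
Step 2: Enumerate all 2-bundle partitions and take the smaller bundle:
  Partition 1: {46} vs {34,17} -> bundles 46, 51; min = 46
  Partition 2: {34} vs {46,17} -> bundles 34, 63; min = 34
  Partition 3: {17} vs {46,34} -> bundles 17, 80; min = 17
Step 3: MMS = max(46, 34, 17) = 46

46


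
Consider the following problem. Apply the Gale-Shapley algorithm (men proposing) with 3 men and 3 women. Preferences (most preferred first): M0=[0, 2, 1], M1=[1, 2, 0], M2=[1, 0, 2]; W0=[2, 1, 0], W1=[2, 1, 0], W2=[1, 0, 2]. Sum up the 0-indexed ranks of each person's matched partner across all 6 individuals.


Step 1: Run Gale-Shapley (men propose, women hold best offer):
  M0 proposes to W0; she accepts
  M1 proposes to W1; she accepts
  M2 proposes to W1; she switches from M1
  M1 proposes to W2; she accepts
Step 2: Final matching: W0-M0, W1-M2, W2-M1
Step 3: 0-indexed ranks (man's rank of his match, then woman's): 0 + 2 + 0 + 0 + 1 + 0
Step 4: Total rank sum = 3

3


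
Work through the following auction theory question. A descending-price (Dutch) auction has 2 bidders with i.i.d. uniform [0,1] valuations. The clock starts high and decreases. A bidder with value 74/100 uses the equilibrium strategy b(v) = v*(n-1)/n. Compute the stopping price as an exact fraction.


Step 1: Dutch auctions are strategically equivalent to first-price auctions
Step 2: The equilibrium bid is b(v) = v*(n-1)/n
Step 3: b = 37/50 * 1/2
Step 4: b = 37/100

37/100


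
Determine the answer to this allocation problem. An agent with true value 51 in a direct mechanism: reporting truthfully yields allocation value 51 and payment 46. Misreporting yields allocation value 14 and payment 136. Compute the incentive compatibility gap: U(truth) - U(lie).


Step 1: U(truth) = value - payment = 51 - 46 = 5
Step 2: U(lie) = allocation - payment = 14 - 136 = -122
Step 3: IC gap = 5 - (-122) = 127

127


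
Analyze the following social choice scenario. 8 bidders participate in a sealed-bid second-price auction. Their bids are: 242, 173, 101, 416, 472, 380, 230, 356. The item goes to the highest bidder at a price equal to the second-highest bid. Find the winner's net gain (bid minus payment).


Step 1: Sort bids in descending order: 472, 416, 380, 356, 242, 230, 173, 101
Step 2: The winning bid is the highest: 472
Step 3: The payment equals the second-highest bid: 416
Step 4: Surplus = winner's bid - payment = 472 - 416 = 56

56


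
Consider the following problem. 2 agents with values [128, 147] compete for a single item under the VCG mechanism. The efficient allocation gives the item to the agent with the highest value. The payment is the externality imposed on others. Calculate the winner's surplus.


Step 1: The winner is the agent with the highest value: agent 1 with value 147
Step 2: Values of other agents: [128]
Step 3: VCG payment = max of others' values = 128
Step 4: Surplus = 147 - 128 = 19

19


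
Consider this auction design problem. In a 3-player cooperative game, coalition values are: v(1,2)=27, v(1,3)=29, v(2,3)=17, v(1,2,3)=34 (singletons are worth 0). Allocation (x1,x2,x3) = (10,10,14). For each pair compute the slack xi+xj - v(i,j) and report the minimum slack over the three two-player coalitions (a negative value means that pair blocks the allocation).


Step 1: Slack for coalition (1,2): x1+x2 - v12 = 20 - 27 = -7
Step 2: Slack for coalition (1,3): x1+x3 - v13 = 24 - 29 = -5
Step 3: Slack for coalition (2,3): x2+x3 - v23 = 24 - 17 = 7
Step 4: Minimum slack = min(-7, -5, 7) = -7, attained by (1,2); coalition (1,2) can block (slack < 0), so the allocation is not in the core

-7


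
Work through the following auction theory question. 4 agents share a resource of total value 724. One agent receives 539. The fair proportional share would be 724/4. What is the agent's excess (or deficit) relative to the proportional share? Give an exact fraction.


Step 1: Proportional share = 724/4 = 181
Step 2: Agent's actual allocation = 539
Step 3: Excess = 539 - 181 = 358

358


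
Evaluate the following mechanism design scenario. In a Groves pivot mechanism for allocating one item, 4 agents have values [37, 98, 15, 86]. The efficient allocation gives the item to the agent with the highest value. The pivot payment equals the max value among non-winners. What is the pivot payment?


Step 1: The efficient winner is agent 1 with value 98
Step 2: Other agents' values: [37, 15, 86]
Step 3: Pivot payment = max(others) = 86
Step 4: The winner pays 86

86


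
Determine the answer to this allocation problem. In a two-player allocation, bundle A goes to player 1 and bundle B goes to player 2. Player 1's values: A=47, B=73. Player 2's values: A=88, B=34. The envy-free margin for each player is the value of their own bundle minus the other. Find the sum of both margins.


Step 1: Player 1's margin = v1(A) - v1(B) = 47 - 73 = -26
Step 2: Player 2's margin = v2(B) - v2(A) = 34 - 88 = -54
Step 3: Total margin = -26 + -54 = -80

-80


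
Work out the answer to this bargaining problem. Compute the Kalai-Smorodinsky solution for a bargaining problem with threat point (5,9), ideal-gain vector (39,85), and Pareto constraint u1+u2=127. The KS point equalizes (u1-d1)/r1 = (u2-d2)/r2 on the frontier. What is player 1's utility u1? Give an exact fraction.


Step 1: At the KS point, (u1-d1)/r1 = (u2-d2)/r2 = t and u1+u2 = 127
Step 2: u1 = d1 + r1*t and u2 = d2 + r2*t, so (d1 + r1*t) + (d2 + r2*t) = 127
Step 3: t = (127 - 5 - 9)/(39 + 85) = 113/124
Step 4: u1 = d1 + r1*t = 5 + 39 * 113/124 = 5027/124
Step 5: (Check: u2 = d2 + r2*t = 10721/124; u1+u2 = 5027/124 + 10721/124 = 127, on the frontier.)

5027/124


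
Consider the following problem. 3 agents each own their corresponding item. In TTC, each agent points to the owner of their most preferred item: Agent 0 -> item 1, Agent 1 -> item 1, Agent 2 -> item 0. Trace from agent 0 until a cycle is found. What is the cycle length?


Step 1: Trace the pointer graph from agent 0: 0 -> 1 -> 1
Step 2: A cycle is detected when we revisit agent 1
Step 3: The cycle is: 1 -> 1
Step 4: Cycle length = 1

1


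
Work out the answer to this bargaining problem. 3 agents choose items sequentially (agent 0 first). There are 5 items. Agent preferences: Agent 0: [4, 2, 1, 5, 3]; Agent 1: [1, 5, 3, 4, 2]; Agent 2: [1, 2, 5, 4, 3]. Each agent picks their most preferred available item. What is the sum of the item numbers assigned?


Step 1: Agent 0 picks item 4
Step 2: Agent 1 picks item 1
Step 3: Agent 2 picks item 2
Step 4: Sum = 4 + 1 + 2 = 7

7


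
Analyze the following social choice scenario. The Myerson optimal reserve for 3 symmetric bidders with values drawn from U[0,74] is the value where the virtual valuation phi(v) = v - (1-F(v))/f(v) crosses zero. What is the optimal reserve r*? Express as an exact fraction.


Step 1: For U[0,74], F(v) = v/74 and f(v) = 1/74
Step 2: phi(v) = v - (1 - v/74)/(1/74) = v - (74 - v) = 2v - 74
Step 3: Set phi(r*) = 0: 2r* - 74 = 0
Step 4: r* = 74/2 = 37 (the number of bidders n = 3 does not enter)

37


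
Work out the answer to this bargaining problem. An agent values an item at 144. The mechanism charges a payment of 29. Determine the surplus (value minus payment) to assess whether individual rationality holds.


Step 1: Surplus = value - payment = 144 - 29 = 115
Step 2: IR is satisfied (surplus >= 0)

115


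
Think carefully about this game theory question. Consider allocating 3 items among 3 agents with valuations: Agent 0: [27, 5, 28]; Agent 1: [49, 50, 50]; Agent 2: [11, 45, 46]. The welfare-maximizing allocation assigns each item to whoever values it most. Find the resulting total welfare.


Step 1: For each item, find the maximum value among all agents.
Step 2: Item 0 -> Agent 1 (value 49)
Step 3: Item 1 -> Agent 1 (value 50)
Step 4: Item 2 -> Agent 1 (value 50)
Step 5: Total welfare = 49 + 50 + 50 = 149

149


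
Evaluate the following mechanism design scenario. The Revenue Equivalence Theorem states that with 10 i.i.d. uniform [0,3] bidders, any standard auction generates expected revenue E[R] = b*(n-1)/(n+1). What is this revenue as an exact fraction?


Step 1: By Revenue Equivalence, expected revenue = b*(n-1)/(n+1)
Step 2: Substituting n = 10, b = 3
Step 3: Revenue = 3*(10-1)/(10+1) = 3*9/11
Step 4: Revenue = 27/11

27/11


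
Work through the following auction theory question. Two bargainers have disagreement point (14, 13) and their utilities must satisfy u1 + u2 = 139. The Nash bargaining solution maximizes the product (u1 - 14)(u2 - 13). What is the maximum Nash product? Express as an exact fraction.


Step 1: The Nash solution splits surplus symmetrically above the disagreement point
Step 2: u1 = (total + d1 - d2)/2 = (139 + 14 - 13)/2 = 70
Step 3: u2 = (total - d1 + d2)/2 = (139 - 14 + 13)/2 = 69
Step 4: Nash product = (70 - 14) * (69 - 13)
Step 5: = 56 * 56 = 3136

3136


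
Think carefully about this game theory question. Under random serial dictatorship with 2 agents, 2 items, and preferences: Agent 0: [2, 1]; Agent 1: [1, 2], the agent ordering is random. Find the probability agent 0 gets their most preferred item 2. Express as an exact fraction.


Step 1: Agent 0 wants item 2
Step 2: There are 2 possible orderings of agents
Step 3: In 2 orderings, agent 0 gets item 2
Step 4: Probability = 2/2 = 1

1


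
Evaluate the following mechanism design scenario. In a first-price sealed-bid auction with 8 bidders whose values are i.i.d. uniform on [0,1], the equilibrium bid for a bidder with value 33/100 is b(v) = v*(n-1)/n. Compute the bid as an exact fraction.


Step 1: The symmetric BNE bidding function is b(v) = v * (n-1) / n
Step 2: Substitute v = 33/100 and n = 8
Step 3: b = 33/100 * 7/8
Step 4: b = 231/800

231/800


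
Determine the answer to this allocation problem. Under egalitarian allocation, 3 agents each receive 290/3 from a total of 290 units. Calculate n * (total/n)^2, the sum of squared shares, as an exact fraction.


Step 1: Each agent's share = 290/3
Step 2: Square of each share = (290/3)^2 = 84100/9
Step 3: Sum of squares = 3 * 84100/9 = 84100/3

84100/3


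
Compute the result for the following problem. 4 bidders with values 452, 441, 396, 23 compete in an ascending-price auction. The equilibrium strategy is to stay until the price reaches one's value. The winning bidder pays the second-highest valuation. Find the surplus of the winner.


Step 1: Identify the highest value: 452
Step 2: Identify the second-highest value: 441
Step 3: The final price = second-highest value = 441
Step 4: Surplus = 452 - 441 = 11

11


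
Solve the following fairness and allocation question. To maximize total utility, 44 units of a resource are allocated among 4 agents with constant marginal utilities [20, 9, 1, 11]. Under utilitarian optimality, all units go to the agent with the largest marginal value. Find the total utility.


Step 1: The marginal utilities are [20, 9, 1, 11]
Step 2: The highest marginal utility is 20
Step 3: All 44 units go to that agent
Step 4: Total utility = 20 * 44 = 880

880


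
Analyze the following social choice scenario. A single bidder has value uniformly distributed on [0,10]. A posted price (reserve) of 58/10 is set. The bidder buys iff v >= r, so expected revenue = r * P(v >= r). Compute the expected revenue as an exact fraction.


Step 1: Posted price r = 29/5, value support [0,10]
Step 2: P(v >= r) = (10 - 29/5)/10 = 21/50
Step 3: Expected revenue = r * P(v >= r) = 29/5 * 21/50
Step 4: Revenue = 609/250

609/250


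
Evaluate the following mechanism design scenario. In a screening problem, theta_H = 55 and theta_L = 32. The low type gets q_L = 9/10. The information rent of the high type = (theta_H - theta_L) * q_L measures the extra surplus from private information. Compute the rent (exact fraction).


Step 1: theta_H - theta_L = 55 - 32 = 23
Step 2: Information rent = (theta_H - theta_L) * q_L
Step 3: = 23 * 9/10
Step 4: = 207/10

207/10


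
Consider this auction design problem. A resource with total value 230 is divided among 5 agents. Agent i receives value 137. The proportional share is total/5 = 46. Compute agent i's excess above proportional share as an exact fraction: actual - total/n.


Step 1: Proportional share = 230/5 = 46
Step 2: Agent's actual allocation = 137
Step 3: Excess = 137 - 46 = 91

91


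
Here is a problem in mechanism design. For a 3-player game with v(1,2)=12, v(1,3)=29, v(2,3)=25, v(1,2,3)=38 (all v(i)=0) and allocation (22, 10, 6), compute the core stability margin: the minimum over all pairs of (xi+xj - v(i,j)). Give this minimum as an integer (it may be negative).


Step 1: Slack for coalition (1,2): x1+x2 - v12 = 32 - 12 = 20
Step 2: Slack for coalition (1,3): x1+x3 - v13 = 28 - 29 = -1
Step 3: Slack for coalition (2,3): x2+x3 - v23 = 16 - 25 = -9
Step 4: Minimum slack = min(20, -1, -9) = -9, attained by (2,3); coalition (2,3) can block (slack < 0), so the allocation is not in the core

-9


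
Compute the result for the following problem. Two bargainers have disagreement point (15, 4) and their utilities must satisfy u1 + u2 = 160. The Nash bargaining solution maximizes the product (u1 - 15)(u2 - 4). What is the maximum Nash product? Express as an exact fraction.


Step 1: The Nash solution splits surplus symmetrically above the disagreement point
Step 2: u1 = (total + d1 - d2)/2 = (160 + 15 - 4)/2 = 171/2
Step 3: u2 = (total - d1 + d2)/2 = (160 - 15 + 4)/2 = 149/2
Step 4: Nash product = (171/2 - 15) * (149/2 - 4)
Step 5: = 141/2 * 141/2 = 19881/4

19881/4


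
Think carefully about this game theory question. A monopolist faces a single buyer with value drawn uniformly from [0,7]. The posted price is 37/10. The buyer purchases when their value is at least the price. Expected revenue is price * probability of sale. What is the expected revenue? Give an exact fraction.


Step 1: Posted price r = 37/10, value support [0,7]
Step 2: P(v >= r) = (7 - 37/10)/7 = 33/70
Step 3: Expected revenue = r * P(v >= r) = 37/10 * 33/70
Step 4: Revenue = 1221/700

1221/700


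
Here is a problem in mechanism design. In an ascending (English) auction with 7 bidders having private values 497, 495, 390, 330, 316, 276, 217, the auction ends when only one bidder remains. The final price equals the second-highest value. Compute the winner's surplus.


Step 1: Identify the highest value: 497
Step 2: Identify the second-highest value: 495
Step 3: The final price = second-highest value = 495
Step 4: Surplus = 497 - 495 = 2

2


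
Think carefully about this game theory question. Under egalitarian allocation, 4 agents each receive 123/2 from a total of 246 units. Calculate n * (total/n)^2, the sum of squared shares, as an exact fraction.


Step 1: Each agent's share = 246/4 = 123/2
Step 2: Square of each share = (123/2)^2 = 15129/4
Step 3: Sum of squares = 4 * 15129/4 = 15129

15129


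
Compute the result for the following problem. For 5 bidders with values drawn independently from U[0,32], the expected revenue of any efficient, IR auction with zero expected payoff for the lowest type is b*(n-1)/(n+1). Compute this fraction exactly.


Step 1: By Revenue Equivalence, expected revenue = b*(n-1)/(n+1)
Step 2: Substituting n = 5, b = 32
Step 3: Revenue = 32*(5-1)/(5+1) = 32*4/6
Step 4: Revenue = 128/6 = 64/3

64/3


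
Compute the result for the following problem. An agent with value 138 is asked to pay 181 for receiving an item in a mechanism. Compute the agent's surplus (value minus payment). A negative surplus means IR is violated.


Step 1: Surplus = value - payment = 138 - 181 = -43
Step 2: IR is violated (surplus < 0)

-43


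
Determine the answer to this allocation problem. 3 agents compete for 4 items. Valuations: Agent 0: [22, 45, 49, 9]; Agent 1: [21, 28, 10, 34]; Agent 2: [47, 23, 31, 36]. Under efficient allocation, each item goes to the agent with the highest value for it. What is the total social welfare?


Step 1: For each item, find the maximum value among all agents.
Step 2: Item 0 -> Agent 2 (value 47)
Step 3: Item 1 -> Agent 0 (value 45)
Step 4: Item 2 -> Agent 0 (value 49)
Step 5: Item 3 -> Agent 2 (value 36)
Step 6: Total welfare = 47 + 45 + 49 + 36 = 177

177


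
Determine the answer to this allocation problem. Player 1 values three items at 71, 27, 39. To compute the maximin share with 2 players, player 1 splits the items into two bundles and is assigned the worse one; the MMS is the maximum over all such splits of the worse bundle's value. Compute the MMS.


Step 1: Item values = 71, 27, 39
Step 2: Enumerate all 2-bundle partitions and take the smaller bundle:
  Partition 1: {71} vs {27,39} -> bundles 71, 66; min = 66
  Partition 2: {27} vs {71,39} -> bundles 27, 110; min = 27
  Partition 3: {39} vs {71,27} -> bundles 39, 98; min = 39
Step 3: MMS = max(66, 27, 39) = 66

66


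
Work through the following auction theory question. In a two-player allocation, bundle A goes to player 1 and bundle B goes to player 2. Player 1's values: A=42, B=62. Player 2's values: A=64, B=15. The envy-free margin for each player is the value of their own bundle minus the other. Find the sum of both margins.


Step 1: Player 1's margin = v1(A) - v1(B) = 42 - 62 = -20
Step 2: Player 2's margin = v2(B) - v2(A) = 15 - 64 = -49
Step 3: Total margin = -20 + -49 = -69

-69


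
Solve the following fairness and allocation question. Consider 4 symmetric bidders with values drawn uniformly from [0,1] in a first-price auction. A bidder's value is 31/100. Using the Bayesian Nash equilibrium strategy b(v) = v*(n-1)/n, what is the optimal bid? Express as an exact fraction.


Step 1: The symmetric BNE bidding function is b(v) = v * (n-1) / n
Step 2: Substitute v = 31/100 and n = 4
Step 3: b = 31/100 * 3/4
Step 4: b = 93/400

93/400


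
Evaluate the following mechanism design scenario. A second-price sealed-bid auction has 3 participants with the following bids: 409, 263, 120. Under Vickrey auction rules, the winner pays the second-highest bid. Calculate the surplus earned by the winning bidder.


Step 1: Sort bids in descending order: 409, 263, 120
Step 2: The winning bid is the highest: 409
Step 3: The payment equals the second-highest bid: 263
Step 4: Surplus = winner's bid - payment = 409 - 263 = 146

146


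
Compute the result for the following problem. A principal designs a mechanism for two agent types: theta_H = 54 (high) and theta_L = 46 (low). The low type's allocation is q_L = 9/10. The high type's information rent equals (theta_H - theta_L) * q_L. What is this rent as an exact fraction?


Step 1: theta_H - theta_L = 54 - 46 = 8
Step 2: Information rent = (theta_H - theta_L) * q_L
Step 3: = 8 * 9/10
Step 4: = 36/5

36/5


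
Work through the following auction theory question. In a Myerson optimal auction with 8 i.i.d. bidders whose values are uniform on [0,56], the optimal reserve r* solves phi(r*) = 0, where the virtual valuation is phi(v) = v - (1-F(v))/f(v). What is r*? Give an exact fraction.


Step 1: For U[0,56], F(v) = v/56 and f(v) = 1/56
Step 2: phi(v) = v - (1 - v/56)/(1/56) = v - (56 - v) = 2v - 56
Step 3: Set phi(r*) = 0: 2r* - 56 = 0
Step 4: r* = 56/2 = 28 (the number of bidders n = 8 does not enter)

28


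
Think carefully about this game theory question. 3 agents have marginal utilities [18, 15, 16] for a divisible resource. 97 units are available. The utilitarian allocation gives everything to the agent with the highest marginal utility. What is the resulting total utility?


Step 1: The marginal utilities are [18, 15, 16]
Step 2: The highest marginal utility is 18
Step 3: All 97 units go to that agent
Step 4: Total utility = 18 * 97 = 1746

1746


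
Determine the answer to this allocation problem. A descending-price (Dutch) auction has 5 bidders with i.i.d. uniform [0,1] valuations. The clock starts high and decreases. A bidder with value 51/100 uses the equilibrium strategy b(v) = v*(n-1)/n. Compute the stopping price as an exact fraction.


Step 1: Dutch auctions are strategically equivalent to first-price auctions
Step 2: The equilibrium bid is b(v) = v*(n-1)/n
Step 3: b = 51/100 * 4/5
Step 4: b = 51/125

51/125


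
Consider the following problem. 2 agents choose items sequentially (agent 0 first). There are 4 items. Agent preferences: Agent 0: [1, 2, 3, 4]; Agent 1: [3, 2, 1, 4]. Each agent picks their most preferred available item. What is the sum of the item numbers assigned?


Step 1: Agent 0 picks item 1
Step 2: Agent 1 picks item 3
Step 3: Sum = 1 + 3 = 4

4


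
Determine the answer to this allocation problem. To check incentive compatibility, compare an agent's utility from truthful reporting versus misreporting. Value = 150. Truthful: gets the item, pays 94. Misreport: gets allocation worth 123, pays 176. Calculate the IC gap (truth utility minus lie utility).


Step 1: U(truth) = value - payment = 150 - 94 = 56
Step 2: U(lie) = allocation - payment = 123 - 176 = -53
Step 3: IC gap = 56 - (-53) = 109

109


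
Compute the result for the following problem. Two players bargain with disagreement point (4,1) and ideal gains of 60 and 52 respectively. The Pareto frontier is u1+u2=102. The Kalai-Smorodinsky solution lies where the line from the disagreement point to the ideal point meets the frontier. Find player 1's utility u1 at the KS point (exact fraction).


Step 1: At the KS point, (u1-d1)/r1 = (u2-d2)/r2 = t and u1+u2 = 102
Step 2: u1 = d1 + r1*t and u2 = d2 + r2*t, so (d1 + r1*t) + (d2 + r2*t) = 102
Step 3: t = (102 - 4 - 1)/(60 + 52) = 97/112
Step 4: u1 = d1 + r1*t = 4 + 60 * 97/112 = 1567/28
Step 5: (Check: u2 = d2 + r2*t = 1289/28; u1+u2 = 1567/28 + 1289/28 = 102, on the frontier.)

1567/28


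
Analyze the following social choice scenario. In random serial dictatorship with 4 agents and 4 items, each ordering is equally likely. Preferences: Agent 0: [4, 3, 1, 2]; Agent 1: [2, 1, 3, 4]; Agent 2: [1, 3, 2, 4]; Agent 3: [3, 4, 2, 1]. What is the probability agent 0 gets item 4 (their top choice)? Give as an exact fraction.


Step 1: Agent 0 wants item 4
Step 2: There are 24 possible orderings of agents
Step 3: In 24 orderings, agent 0 gets item 4
Step 4: Probability = 24/24 = 1

1


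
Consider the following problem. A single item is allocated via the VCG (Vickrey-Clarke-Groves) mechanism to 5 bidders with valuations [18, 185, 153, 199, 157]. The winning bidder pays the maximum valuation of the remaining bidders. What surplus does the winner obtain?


Step 1: The winner is the agent with the highest value: agent 3 with value 199
Step 2: Values of other agents: [18, 185, 153, 157]
Step 3: VCG payment = max of others' values = 185
Step 4: Surplus = 199 - 185 = 14

14


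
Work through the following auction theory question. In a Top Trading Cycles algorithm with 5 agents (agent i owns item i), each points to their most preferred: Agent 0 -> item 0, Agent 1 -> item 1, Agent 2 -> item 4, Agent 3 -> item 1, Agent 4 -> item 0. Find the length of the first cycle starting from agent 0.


Step 1: Trace the pointer graph from agent 0: 0 -> 0
Step 2: A cycle is detected when we revisit agent 0
Step 3: The cycle is: 0 -> 0
Step 4: Cycle length = 1

1


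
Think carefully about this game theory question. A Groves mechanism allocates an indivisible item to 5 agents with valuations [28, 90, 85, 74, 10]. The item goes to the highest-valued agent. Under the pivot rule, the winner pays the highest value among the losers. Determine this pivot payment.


Step 1: The efficient winner is agent 1 with value 90
Step 2: Other agents' values: [28, 85, 74, 10]
Step 3: Pivot payment = max(others) = 85
Step 4: The winner pays 85

85


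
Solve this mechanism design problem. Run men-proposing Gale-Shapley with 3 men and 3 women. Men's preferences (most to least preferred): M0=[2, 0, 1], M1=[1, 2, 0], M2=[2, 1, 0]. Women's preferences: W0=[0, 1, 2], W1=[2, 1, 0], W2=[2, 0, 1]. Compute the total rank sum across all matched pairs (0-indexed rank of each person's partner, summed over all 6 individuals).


Step 1: Run Gale-Shapley (men propose, women hold best offer):
  M0 proposes to W2; she accepts
  M1 proposes to W1; she accepts
  M2 proposes to W2; she switches from M0
  M0 proposes to W0; she accepts
Step 2: Final matching: W0-M0, W1-M1, W2-M2
Step 3: 0-indexed ranks (man's rank of his match, then woman's): 1 + 0 + 0 + 1 + 0 + 0
Step 4: Total rank sum = 2

2


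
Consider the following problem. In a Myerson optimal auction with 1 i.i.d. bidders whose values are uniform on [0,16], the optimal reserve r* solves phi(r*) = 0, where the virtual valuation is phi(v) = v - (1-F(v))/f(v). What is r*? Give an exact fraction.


Step 1: For U[0,16], F(v) = v/16 and f(v) = 1/16
Step 2: phi(v) = v - (1 - v/16)/(1/16) = v - (16 - v) = 2v - 16
Step 3: Set phi(r*) = 0: 2r* - 16 = 0
Step 4: r* = 16/2 = 8 (the number of bidders n = 1 does not enter)

8


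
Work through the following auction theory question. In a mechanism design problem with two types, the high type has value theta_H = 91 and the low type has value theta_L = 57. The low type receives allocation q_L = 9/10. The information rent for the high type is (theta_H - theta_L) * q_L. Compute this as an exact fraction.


Step 1: theta_H - theta_L = 91 - 57 = 34
Step 2: Information rent = (theta_H - theta_L) * q_L
Step 3: = 34 * 9/10
Step 4: = 153/5

153/5


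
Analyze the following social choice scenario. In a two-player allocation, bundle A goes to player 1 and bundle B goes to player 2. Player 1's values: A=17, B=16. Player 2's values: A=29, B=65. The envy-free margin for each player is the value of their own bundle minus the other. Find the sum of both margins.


Step 1: Player 1's margin = v1(A) - v1(B) = 17 - 16 = 1
Step 2: Player 2's margin = v2(B) - v2(A) = 65 - 29 = 36
Step 3: Total margin = 1 + 36 = 37

37


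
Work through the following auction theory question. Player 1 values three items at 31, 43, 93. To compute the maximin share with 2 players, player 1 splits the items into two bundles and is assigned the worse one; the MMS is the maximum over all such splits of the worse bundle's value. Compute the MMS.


Step 1: Item values = 31, 43, 93
Step 2: Enumerate all 2-bundle partitions and take the smaller bundle:
  Partition 1: {31} vs {43,93} -> bundles 31, 136; min = 31
  Partition 2: {43} vs {31,93} -> bundles 43, 124; min = 43
  Partition 3: {93} vs {31,43} -> bundles 93, 74; min = 74
Step 3: MMS = max(31, 43, 74) = 74

74


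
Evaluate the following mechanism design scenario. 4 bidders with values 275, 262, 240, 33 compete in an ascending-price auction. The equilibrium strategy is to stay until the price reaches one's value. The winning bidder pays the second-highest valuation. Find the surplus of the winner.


Step 1: Identify the highest value: 275
Step 2: Identify the second-highest value: 262
Step 3: The final price = second-highest value = 262
Step 4: Surplus = 275 - 262 = 13

13


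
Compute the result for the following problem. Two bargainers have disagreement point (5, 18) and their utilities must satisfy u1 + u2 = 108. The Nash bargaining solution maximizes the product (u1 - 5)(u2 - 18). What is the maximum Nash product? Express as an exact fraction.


Step 1: The Nash solution splits surplus symmetrically above the disagreement point
Step 2: u1 = (total + d1 - d2)/2 = (108 + 5 - 18)/2 = 95/2
Step 3: u2 = (total - d1 + d2)/2 = (108 - 5 + 18)/2 = 121/2
Step 4: Nash product = (95/2 - 5) * (121/2 - 18)
Step 5: = 85/2 * 85/2 = 7225/4

7225/4


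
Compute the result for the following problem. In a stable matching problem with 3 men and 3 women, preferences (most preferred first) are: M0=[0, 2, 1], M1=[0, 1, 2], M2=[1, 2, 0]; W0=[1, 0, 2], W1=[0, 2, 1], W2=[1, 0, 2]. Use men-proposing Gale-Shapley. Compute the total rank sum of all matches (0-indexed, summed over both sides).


Step 1: Run Gale-Shapley (men propose, women hold best offer):
  M0 proposes to W0; she accepts
  M1 proposes to W0; she switches from M0
  M2 proposes to W1; she accepts
  M0 proposes to W2; she accepts
Step 2: Final matching: W0-M1, W1-M2, W2-M0
Step 3: 0-indexed ranks (man's rank of his match, then woman's): 0 + 0 + 0 + 1 + 1 + 1
Step 4: Total rank sum = 3

3


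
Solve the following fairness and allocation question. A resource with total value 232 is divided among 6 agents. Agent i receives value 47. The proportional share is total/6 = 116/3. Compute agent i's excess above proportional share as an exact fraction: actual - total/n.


Step 1: Proportional share = 232/6 = 116/3
Step 2: Agent's actual allocation = 47
Step 3: Excess = 47 - 116/3 = 25/3

25/3


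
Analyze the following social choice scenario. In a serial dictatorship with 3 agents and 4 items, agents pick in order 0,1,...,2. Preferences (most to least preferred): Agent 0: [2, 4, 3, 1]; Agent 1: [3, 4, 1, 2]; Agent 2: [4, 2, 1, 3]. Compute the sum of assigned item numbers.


Step 1: Agent 0 picks item 2
Step 2: Agent 1 picks item 3
Step 3: Agent 2 picks item 4
Step 4: Sum = 2 + 3 + 4 = 9

9


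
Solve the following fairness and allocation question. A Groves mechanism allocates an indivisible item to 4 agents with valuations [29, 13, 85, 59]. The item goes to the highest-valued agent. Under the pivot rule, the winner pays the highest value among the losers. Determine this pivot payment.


Step 1: The efficient winner is agent 2 with value 85
Step 2: Other agents' values: [29, 13, 59]
Step 3: Pivot payment = max(others) = 59
Step 4: The winner pays 59

59


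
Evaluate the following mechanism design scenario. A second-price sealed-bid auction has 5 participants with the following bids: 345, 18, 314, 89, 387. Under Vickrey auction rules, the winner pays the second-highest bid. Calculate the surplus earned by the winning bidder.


Step 1: Sort bids in descending order: 387, 345, 314, 89, 18
Step 2: The winning bid is the highest: 387
Step 3: The payment equals the second-highest bid: 345
Step 4: Surplus = winner's bid - payment = 387 - 345 = 42

42


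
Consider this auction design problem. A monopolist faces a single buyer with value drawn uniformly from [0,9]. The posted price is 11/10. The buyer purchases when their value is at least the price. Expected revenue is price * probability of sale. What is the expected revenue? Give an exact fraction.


Step 1: Posted price r = 11/10, value support [0,9]
Step 2: P(v >= r) = (9 - 11/10)/9 = 79/90
Step 3: Expected revenue = r * P(v >= r) = 11/10 * 79/90
Step 4: Revenue = 869/900

869/900
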